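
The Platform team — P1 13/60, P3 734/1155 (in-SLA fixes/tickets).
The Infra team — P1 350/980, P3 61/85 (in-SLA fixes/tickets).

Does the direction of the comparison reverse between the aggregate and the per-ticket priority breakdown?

P1: the Platform team 13/60 = 21.7%, the Infra team 350/980 = 35.7% → the Infra team
P3: the Platform team 734/1155 = 63.5%, the Infra team 61/85 = 71.8% → the Infra team
Overall: the Platform team 747/1215 = 61.5%, the Infra team 411/1065 = 38.6% → the Platform team
The Infra team wins each ticket group but the Platform team wins overall — the comparison reverses. The Infra team's tickets skew toward P1, which has a lower base rate.

Yes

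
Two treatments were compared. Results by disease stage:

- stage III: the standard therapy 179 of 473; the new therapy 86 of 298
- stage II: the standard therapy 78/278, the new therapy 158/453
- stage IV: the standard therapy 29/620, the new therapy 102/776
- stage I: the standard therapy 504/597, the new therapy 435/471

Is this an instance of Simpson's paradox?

No

Stage III: the standard therapy 179/473 = 37.8%, the new therapy 86/298 = 28.9% → the standard therapy
Stage II: the standard therapy 78/278 = 28.1%, the new therapy 158/453 = 34.9% → the new therapy
Stage IV: the standard therapy 29/620 = 4.7%, the new therapy 102/776 = 13.1% → the new therapy
Stage I: the standard therapy 504/597 = 84.4%, the new therapy 435/471 = 92.4% → the new therapy
Overall: the standard therapy 790/1968 = 40.1%, the new therapy 781/1998 = 39.1% → the standard therapy
Neither sweeps: the standard therapy wins 1 of 4 groups, the new therapy wins 3. The standard therapy wins overall but not every group — no Simpson reversal.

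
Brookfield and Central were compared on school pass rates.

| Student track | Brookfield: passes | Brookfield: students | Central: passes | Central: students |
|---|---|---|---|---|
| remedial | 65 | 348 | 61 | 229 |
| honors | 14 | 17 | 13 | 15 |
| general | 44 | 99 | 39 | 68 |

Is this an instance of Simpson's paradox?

Remedial: Brookfield 65/348 = 18.7%, Central 61/229 = 26.6% → Central
Honors: Brookfield 14/17 = 82.4%, Central 13/15 = 86.7% → Central
General: Brookfield 44/99 = 44.4%, Central 39/68 = 57.4% → Central
Overall: Brookfield 123/464 = 26.5%, Central 113/312 = 36.2% → Central
Central wins overall and in every student group — no reversal.

No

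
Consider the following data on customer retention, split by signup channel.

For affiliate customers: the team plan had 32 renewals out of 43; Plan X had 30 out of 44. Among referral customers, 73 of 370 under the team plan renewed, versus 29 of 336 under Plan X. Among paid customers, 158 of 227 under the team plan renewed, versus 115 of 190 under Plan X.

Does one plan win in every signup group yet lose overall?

No

Affiliate: the team plan 32/43 = 74.4%, Plan X 30/44 = 68.2% → the team plan
Referral: the team plan 73/370 = 19.7%, Plan X 29/336 = 8.6% → the team plan
Paid: the team plan 158/227 = 69.6%, Plan X 115/190 = 60.5% → the team plan
Overall: the team plan 263/640 = 41.1%, Plan X 174/570 = 30.5% → the team plan
The team plan wins overall and in every signup group — no reversal.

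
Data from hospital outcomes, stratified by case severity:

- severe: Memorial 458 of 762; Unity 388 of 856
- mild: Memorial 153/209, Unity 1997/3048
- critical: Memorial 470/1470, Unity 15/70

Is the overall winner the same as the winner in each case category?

No

Severe: Memorial 458/762 = 60.1%, Unity 388/856 = 45.3% → Memorial
Mild: Memorial 153/209 = 73.2%, Unity 1997/3048 = 65.5% → Memorial
Critical: Memorial 470/1470 = 32.0%, Unity 15/70 = 21.4% → Memorial
Overall: Memorial 1081/2441 = 44.3%, Unity 2400/3974 = 60.4% → Unity
Memorial wins each case group but Unity wins overall — the comparison reverses. Memorial's patients skew toward critical, which has a lower base rate.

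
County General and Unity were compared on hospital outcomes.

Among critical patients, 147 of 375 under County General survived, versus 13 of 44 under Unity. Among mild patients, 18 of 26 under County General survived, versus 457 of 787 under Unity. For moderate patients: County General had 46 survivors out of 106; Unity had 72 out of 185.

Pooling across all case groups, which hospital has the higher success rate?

Critical: County General 147/375 = 39.2%, Unity 13/44 = 29.5% → County General
Mild: County General 18/26 = 69.2%, Unity 457/787 = 58.1% → County General
Moderate: County General 46/106 = 43.4%, Unity 72/185 = 38.9% → County General
Overall: County General 211/507 = 41.6%, Unity 542/1016 = 53.3% → Unity
(County General wins every case group but Unity wins overall — County General's patients skew toward the low-rate critical group.)

Unity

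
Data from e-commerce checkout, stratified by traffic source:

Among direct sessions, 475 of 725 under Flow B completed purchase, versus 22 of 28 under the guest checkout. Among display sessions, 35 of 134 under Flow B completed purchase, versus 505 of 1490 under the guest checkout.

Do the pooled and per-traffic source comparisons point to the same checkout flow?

No

Direct: Flow B 475/725 = 65.5%, the guest checkout 22/28 = 78.6% → the guest checkout
Display: Flow B 35/134 = 26.1%, the guest checkout 505/1490 = 33.9% → the guest checkout
Overall: Flow B 510/859 = 59.4%, the guest checkout 527/1518 = 34.7% → Flow B
The guest checkout wins each traffic group but Flow B wins overall — the comparison reverses. The guest checkout's sessions skew toward display, which has a lower base rate.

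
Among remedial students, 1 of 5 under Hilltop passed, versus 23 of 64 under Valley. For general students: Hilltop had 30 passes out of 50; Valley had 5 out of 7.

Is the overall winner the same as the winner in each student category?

No

Remedial: Hilltop 1/5 = 20.0%, Valley 23/64 = 35.9% → Valley
General: Hilltop 30/50 = 60.0%, Valley 5/7 = 71.4% → Valley
Overall: Hilltop 31/55 = 56.4%, Valley 28/71 = 39.4% → Hilltop
Valley wins each student group but Hilltop wins overall — the comparison reverses. Valley's students skew toward remedial, which has a lower base rate.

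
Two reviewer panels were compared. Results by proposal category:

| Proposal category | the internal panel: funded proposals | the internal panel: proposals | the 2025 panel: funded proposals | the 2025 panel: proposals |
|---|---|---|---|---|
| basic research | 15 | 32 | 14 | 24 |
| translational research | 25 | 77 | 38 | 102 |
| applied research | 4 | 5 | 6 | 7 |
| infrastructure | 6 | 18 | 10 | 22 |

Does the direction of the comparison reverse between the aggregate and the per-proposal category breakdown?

No

Basic research: the internal panel 15/32 = 46.9%, the 2025 panel 14/24 = 58.3% → the 2025 panel
Translational research: the internal panel 25/77 = 32.5%, the 2025 panel 38/102 = 37.3% → the 2025 panel
Applied research: the internal panel 4/5 = 80.0%, the 2025 panel 6/7 = 85.7% → the 2025 panel
Infrastructure: the internal panel 6/18 = 33.3%, the 2025 panel 10/22 = 45.5% → the 2025 panel
Overall: the internal panel 50/132 = 37.9%, the 2025 panel 68/155 = 43.9% → the 2025 panel
The 2025 panel wins overall and in every proposal group — no reversal.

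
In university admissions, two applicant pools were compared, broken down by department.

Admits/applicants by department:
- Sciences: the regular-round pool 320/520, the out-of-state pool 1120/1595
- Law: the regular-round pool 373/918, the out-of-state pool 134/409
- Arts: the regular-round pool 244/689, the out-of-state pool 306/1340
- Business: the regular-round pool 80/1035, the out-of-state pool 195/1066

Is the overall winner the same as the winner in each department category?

No

Sciences: the regular-round pool 320/520 = 61.5%, the out-of-state pool 1120/1595 = 70.2% → the out-of-state pool
Law: the regular-round pool 373/918 = 40.6%, the out-of-state pool 134/409 = 32.8% → the regular-round pool
Arts: the regular-round pool 244/689 = 35.4%, the out-of-state pool 306/1340 = 22.8% → the regular-round pool
Business: the regular-round pool 80/1035 = 7.7%, the out-of-state pool 195/1066 = 18.3% → the out-of-state pool
Overall: the regular-round pool 1017/3162 = 32.2%, the out-of-state pool 1755/4410 = 39.8% → the out-of-state pool
Neither sweeps: the regular-round pool wins 2 of 4 groups, the out-of-state pool wins 2. The out-of-state pool wins overall but not every group — no Simpson reversal.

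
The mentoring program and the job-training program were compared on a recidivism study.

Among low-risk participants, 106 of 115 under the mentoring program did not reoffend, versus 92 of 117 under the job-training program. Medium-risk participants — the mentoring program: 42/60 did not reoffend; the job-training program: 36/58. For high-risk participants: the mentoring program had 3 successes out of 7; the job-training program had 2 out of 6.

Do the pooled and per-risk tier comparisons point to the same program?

Yes

Low-risk: the mentoring program 106/115 = 92.2%, the job-training program 92/117 = 78.6% → the mentoring program
Medium-risk: the mentoring program 42/60 = 70.0%, the job-training program 36/58 = 62.1% → the mentoring program
High-risk: the mentoring program 3/7 = 42.9%, the job-training program 2/6 = 33.3% → the mentoring program
Overall: the mentoring program 151/182 = 83.0%, the job-training program 130/181 = 71.8% → the mentoring program
The mentoring program wins overall and in every risk group — no reversal.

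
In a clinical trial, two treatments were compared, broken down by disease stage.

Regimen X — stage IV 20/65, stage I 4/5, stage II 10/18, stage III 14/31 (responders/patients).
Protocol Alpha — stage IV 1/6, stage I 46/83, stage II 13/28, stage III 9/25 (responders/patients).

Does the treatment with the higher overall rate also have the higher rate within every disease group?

Stage IV: Regimen X 20/65 = 30.8%, Protocol Alpha 1/6 = 16.7% → Regimen X
Stage I: Regimen X 4/5 = 80.0%, Protocol Alpha 46/83 = 55.4% → Regimen X
Stage II: Regimen X 10/18 = 55.6%, Protocol Alpha 13/28 = 46.4% → Regimen X
Stage III: Regimen X 14/31 = 45.2%, Protocol Alpha 9/25 = 36.0% → Regimen X
Overall: Regimen X 48/119 = 40.3%, Protocol Alpha 69/142 = 48.6% → Protocol Alpha
Regimen X wins each disease group but Protocol Alpha wins overall — the comparison reverses. Regimen X's patients skew toward stage IV, which has a lower base rate.

No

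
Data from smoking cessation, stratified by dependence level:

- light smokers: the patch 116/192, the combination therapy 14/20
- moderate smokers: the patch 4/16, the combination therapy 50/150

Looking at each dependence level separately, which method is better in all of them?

the combination therapy

Light smokers: the patch 116/192 = 60.4%, the combination therapy 14/20 = 70.0% → the combination therapy
Moderate smokers: the patch 4/16 = 25.0%, the combination therapy 50/150 = 33.3% → the combination therapy
The combination therapy has the higher rate in both groups.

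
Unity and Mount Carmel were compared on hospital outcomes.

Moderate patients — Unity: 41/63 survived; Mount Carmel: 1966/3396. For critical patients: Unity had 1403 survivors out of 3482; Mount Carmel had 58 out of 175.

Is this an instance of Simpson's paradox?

Yes

Moderate: Unity 41/63 = 65.1%, Mount Carmel 1966/3396 = 57.9% → Unity
Critical: Unity 1403/3482 = 40.3%, Mount Carmel 58/175 = 33.1% → Unity
Overall: Unity 1444/3545 = 40.7%, Mount Carmel 2024/3571 = 56.7% → Mount Carmel
Unity wins each case group but Mount Carmel wins overall — the comparison reverses. Unity's patients skew toward critical, which has a lower base rate.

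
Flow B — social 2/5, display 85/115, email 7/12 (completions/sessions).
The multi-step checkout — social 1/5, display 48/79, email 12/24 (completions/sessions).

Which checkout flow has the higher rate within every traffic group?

Social: Flow B 2/5 = 40.0%, the multi-step checkout 1/5 = 20.0% → Flow B
Display: Flow B 85/115 = 73.9%, the multi-step checkout 48/79 = 60.8% → Flow B
Email: Flow B 7/12 = 58.3%, the multi-step checkout 12/24 = 50.0% → Flow B
Flow B has the higher rate in all 3 groups.

Flow B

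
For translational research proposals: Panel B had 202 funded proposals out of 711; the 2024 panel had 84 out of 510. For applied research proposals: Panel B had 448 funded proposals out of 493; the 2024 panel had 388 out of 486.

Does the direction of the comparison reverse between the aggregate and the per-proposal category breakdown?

Translational research: Panel B 202/711 = 28.4%, the 2024 panel 84/510 = 16.5% → Panel B
Applied research: Panel B 448/493 = 90.9%, the 2024 panel 388/486 = 79.8% → Panel B
Overall: Panel B 650/1204 = 54.0%, the 2024 panel 472/996 = 47.4% → Panel B
Panel B wins overall and in every proposal group — no reversal.

No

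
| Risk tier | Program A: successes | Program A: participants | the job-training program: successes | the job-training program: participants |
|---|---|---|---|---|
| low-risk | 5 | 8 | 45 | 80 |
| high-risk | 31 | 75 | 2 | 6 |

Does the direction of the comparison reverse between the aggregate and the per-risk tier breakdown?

Low-risk: Program A 5/8 = 62.5%, the job-training program 45/80 = 56.2% → Program A
High-risk: Program A 31/75 = 41.3%, the job-training program 2/6 = 33.3% → Program A
Overall: Program A 36/83 = 43.4%, the job-training program 47/86 = 54.7% → the job-training program
Program A wins each risk group but the job-training program wins overall — the comparison reverses. Program A's participants skew toward high-risk, which has a lower base rate.

Yes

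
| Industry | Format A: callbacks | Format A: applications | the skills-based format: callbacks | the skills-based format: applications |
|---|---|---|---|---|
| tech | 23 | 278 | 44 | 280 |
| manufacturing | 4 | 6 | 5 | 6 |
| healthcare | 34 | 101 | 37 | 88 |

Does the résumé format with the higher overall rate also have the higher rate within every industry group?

Tech: Format A 23/278 = 8.3%, the skills-based format 44/280 = 15.7% → the skills-based format
Manufacturing: Format A 4/6 = 66.7%, the skills-based format 5/6 = 83.3% → the skills-based format
Healthcare: Format A 34/101 = 33.7%, the skills-based format 37/88 = 42.0% → the skills-based format
Overall: Format A 61/385 = 15.8%, the skills-based format 86/374 = 23.0% → the skills-based format
The skills-based format wins overall and in every industry group — no reversal.

Yes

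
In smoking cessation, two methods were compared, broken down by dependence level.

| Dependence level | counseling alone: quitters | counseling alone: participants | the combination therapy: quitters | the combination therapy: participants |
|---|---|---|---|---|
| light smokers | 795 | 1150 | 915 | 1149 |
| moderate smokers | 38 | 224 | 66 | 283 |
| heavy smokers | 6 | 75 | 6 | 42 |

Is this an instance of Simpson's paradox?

No

Light smokers: counseling alone 795/1150 = 69.1%, the combination therapy 915/1149 = 79.6% → the combination therapy
Moderate smokers: counseling alone 38/224 = 17.0%, the combination therapy 66/283 = 23.3% → the combination therapy
Heavy smokers: counseling alone 6/75 = 8.0%, the combination therapy 6/42 = 14.3% → the combination therapy
Overall: counseling alone 839/1449 = 57.9%, the combination therapy 987/1474 = 67.0% → the combination therapy
The combination therapy wins overall and in every dependence group — no reversal.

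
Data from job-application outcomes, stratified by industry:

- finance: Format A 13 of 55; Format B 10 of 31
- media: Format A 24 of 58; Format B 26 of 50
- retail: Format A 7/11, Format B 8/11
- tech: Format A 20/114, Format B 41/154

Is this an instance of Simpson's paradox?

Finance: Format A 13/55 = 23.6%, Format B 10/31 = 32.3% → Format B
Media: Format A 24/58 = 41.4%, Format B 26/50 = 52.0% → Format B
Retail: Format A 7/11 = 63.6%, Format B 8/11 = 72.7% → Format B
Tech: Format A 20/114 = 17.5%, Format B 41/154 = 26.6% → Format B
Overall: Format A 64/238 = 26.9%, Format B 85/246 = 34.6% → Format B
Format B wins overall and in every industry group — no reversal.

No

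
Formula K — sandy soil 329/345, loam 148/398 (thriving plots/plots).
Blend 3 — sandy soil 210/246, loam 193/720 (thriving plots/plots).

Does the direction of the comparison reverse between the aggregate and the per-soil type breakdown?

No

Sandy soil: Formula K 329/345 = 95.4%, Blend 3 210/246 = 85.4% → Formula K
Loam: Formula K 148/398 = 37.2%, Blend 3 193/720 = 26.8% → Formula K
Overall: Formula K 477/743 = 64.2%, Blend 3 403/966 = 41.7% → Formula K
Formula K wins overall and in every soil group — no reversal.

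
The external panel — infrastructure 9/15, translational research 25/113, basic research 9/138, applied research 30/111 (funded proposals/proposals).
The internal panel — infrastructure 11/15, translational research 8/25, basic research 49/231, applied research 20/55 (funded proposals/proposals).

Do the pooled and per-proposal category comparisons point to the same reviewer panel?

Infrastructure: the external panel 9/15 = 60.0%, the internal panel 11/15 = 73.3% → the internal panel
Translational research: the external panel 25/113 = 22.1%, the internal panel 8/25 = 32.0% → the internal panel
Basic research: the external panel 9/138 = 6.5%, the internal panel 49/231 = 21.2% → the internal panel
Applied research: the external panel 30/111 = 27.0%, the internal panel 20/55 = 36.4% → the internal panel
Overall: the external panel 73/377 = 19.4%, the internal panel 88/326 = 27.0% → the internal panel
The internal panel wins overall and in every proposal group — no reversal.

Yes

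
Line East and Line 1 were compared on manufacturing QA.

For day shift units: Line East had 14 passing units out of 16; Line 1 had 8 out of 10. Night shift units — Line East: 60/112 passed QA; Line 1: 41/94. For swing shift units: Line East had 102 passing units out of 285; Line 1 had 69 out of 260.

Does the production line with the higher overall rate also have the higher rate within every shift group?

Day shift: Line East 14/16 = 87.5%, Line 1 8/10 = 80.0% → Line East
Night shift: Line East 60/112 = 53.6%, Line 1 41/94 = 43.6% → Line East
Swing shift: Line East 102/285 = 35.8%, Line 1 69/260 = 26.5% → Line East
Overall: Line East 176/413 = 42.6%, Line 1 118/364 = 32.4% → Line East
Line East wins overall and in every shift group — no reversal.

Yes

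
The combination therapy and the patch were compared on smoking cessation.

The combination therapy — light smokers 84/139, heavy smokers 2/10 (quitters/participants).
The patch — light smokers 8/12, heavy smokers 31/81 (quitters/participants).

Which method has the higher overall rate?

the combination therapy

Light smokers: the combination therapy 84/139 = 60.4%, the patch 8/12 = 66.7% → the patch
Heavy smokers: the combination therapy 2/10 = 20.0%, the patch 31/81 = 38.3% → the patch
Overall: the combination therapy 86/149 = 57.7%, the patch 39/93 = 41.9% → the combination therapy
(The patch wins every dependence group but the combination therapy wins overall — the patch's participants skew toward the low-rate heavy smokers group.)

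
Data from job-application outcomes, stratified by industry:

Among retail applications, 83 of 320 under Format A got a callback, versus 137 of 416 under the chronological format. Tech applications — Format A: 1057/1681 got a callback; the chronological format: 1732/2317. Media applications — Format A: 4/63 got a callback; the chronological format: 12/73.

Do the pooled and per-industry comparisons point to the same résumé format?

Retail: Format A 83/320 = 25.9%, the chronological format 137/416 = 32.9% → the chronological format
Tech: Format A 1057/1681 = 62.9%, the chronological format 1732/2317 = 74.8% → the chronological format
Media: Format A 4/63 = 6.3%, the chronological format 12/73 = 16.4% → the chronological format
Overall: Format A 1144/2064 = 55.4%, the chronological format 1881/2806 = 67.0% → the chronological format
The chronological format wins overall and in every industry group — no reversal.

Yes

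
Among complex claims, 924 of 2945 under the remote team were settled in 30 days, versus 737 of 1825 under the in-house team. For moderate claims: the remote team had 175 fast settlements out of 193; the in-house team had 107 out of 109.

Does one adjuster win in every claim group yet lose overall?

Complex: the remote team 924/2945 = 31.4%, the in-house team 737/1825 = 40.4% → the in-house team
Moderate: the remote team 175/193 = 90.7%, the in-house team 107/109 = 98.2% → the in-house team
Overall: the remote team 1099/3138 = 35.0%, the in-house team 844/1934 = 43.6% → the in-house team
The in-house team wins overall and in every claim group — no reversal.

No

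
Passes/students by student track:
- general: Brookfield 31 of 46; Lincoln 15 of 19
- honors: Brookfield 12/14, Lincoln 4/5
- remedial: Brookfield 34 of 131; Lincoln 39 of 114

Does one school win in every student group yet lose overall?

General: Brookfield 31/46 = 67.4%, Lincoln 15/19 = 78.9% → Lincoln
Honors: Brookfield 12/14 = 85.7%, Lincoln 4/5 = 80.0% → Brookfield
Remedial: Brookfield 34/131 = 26.0%, Lincoln 39/114 = 34.2% → Lincoln
Overall: Brookfield 77/191 = 40.3%, Lincoln 58/138 = 42.0% → Lincoln
Neither sweeps: Brookfield wins 1 of 3 groups, Lincoln wins 2. Lincoln wins overall but not every group — no Simpson reversal.

No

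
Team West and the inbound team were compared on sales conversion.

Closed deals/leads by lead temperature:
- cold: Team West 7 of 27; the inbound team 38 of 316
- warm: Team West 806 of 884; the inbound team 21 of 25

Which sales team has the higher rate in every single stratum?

Team West

Cold: Team West 7/27 = 25.9%, the inbound team 38/316 = 12.0% → Team West
Warm: Team West 806/884 = 91.2%, the inbound team 21/25 = 84.0% → Team West
Team West has the higher rate in both groups.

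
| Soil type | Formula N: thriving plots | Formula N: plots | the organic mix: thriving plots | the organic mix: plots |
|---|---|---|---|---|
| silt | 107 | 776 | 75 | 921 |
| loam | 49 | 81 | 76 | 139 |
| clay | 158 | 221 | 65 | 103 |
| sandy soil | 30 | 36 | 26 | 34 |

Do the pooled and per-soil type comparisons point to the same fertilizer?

Silt: Formula N 107/776 = 13.8%, the organic mix 75/921 = 8.1% → Formula N
Loam: Formula N 49/81 = 60.5%, the organic mix 76/139 = 54.7% → Formula N
Clay: Formula N 158/221 = 71.5%, the organic mix 65/103 = 63.1% → Formula N
Sandy soil: Formula N 30/36 = 83.3%, the organic mix 26/34 = 76.5% → Formula N
Overall: Formula N 344/1114 = 30.9%, the organic mix 242/1197 = 20.2% → Formula N
Formula N wins overall and in every soil group — no reversal.

Yes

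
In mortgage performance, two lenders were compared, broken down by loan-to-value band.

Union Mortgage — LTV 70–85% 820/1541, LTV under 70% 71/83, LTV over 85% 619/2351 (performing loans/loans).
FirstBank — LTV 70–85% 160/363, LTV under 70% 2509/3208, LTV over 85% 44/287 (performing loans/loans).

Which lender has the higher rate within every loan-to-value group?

Union Mortgage

LTV 70–85%: Union Mortgage 820/1541 = 53.2%, FirstBank 160/363 = 44.1% → Union Mortgage
LTV under 70%: Union Mortgage 71/83 = 85.5%, FirstBank 2509/3208 = 78.2% → Union Mortgage
LTV over 85%: Union Mortgage 619/2351 = 26.3%, FirstBank 44/287 = 15.3% → Union Mortgage
Union Mortgage has the higher rate in all 3 groups.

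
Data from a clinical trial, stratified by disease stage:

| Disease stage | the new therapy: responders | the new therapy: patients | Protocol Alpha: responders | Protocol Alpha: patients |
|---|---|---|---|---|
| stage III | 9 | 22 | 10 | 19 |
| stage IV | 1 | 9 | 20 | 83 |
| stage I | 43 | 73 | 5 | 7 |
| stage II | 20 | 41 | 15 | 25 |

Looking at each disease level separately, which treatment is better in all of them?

Stage III: the new therapy 9/22 = 40.9%, Protocol Alpha 10/19 = 52.6% → Protocol Alpha
Stage IV: the new therapy 1/9 = 11.1%, Protocol Alpha 20/83 = 24.1% → Protocol Alpha
Stage I: the new therapy 43/73 = 58.9%, Protocol Alpha 5/7 = 71.4% → Protocol Alpha
Stage II: the new therapy 20/41 = 48.8%, Protocol Alpha 15/25 = 60.0% → Protocol Alpha
Protocol Alpha has the higher rate in all 4 groups.

Protocol Alpha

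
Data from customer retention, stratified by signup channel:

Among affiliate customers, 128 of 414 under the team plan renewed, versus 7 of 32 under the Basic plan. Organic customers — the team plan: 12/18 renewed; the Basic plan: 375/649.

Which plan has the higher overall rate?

the Basic plan

Affiliate: the team plan 128/414 = 30.9%, the Basic plan 7/32 = 21.9% → the team plan
Organic: the team plan 12/18 = 66.7%, the Basic plan 375/649 = 57.8% → the team plan
Overall: the team plan 140/432 = 32.4%, the Basic plan 382/681 = 56.1% → the Basic plan
(The team plan wins every signup group but the Basic plan wins overall — the team plan's customers skew toward the low-rate affiliate group.)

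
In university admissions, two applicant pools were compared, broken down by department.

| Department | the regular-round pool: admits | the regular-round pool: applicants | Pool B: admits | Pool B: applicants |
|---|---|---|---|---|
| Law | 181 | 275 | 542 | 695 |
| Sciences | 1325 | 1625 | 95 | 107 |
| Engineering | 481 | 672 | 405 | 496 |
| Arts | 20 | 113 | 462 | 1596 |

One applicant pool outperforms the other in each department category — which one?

Law: the regular-round pool 181/275 = 65.8%, Pool B 542/695 = 78.0% → Pool B
Sciences: the regular-round pool 1325/1625 = 81.5%, Pool B 95/107 = 88.8% → Pool B
Engineering: the regular-round pool 481/672 = 71.6%, Pool B 405/496 = 81.7% → Pool B
Arts: the regular-round pool 20/113 = 17.7%, Pool B 462/1596 = 28.9% → Pool B
Pool B has the higher rate in all 4 groups.

Pool B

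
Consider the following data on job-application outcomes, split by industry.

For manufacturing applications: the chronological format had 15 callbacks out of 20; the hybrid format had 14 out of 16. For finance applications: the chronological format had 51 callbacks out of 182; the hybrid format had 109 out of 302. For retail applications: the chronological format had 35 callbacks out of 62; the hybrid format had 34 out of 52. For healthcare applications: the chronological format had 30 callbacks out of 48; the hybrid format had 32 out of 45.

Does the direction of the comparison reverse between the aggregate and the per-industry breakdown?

No

Manufacturing: the chronological format 15/20 = 75.0%, the hybrid format 14/16 = 87.5% → the hybrid format
Finance: the chronological format 51/182 = 28.0%, the hybrid format 109/302 = 36.1% → the hybrid format
Retail: the chronological format 35/62 = 56.5%, the hybrid format 34/52 = 65.4% → the hybrid format
Healthcare: the chronological format 30/48 = 62.5%, the hybrid format 32/45 = 71.1% → the hybrid format
Overall: the chronological format 131/312 = 42.0%, the hybrid format 189/415 = 45.5% → the hybrid format
The hybrid format wins overall and in every industry group — no reversal.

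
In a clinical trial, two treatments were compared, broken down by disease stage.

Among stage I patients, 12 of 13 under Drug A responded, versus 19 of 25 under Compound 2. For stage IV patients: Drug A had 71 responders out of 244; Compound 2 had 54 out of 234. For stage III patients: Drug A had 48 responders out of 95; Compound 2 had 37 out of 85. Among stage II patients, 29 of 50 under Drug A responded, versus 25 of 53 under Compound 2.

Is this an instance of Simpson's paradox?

No

Stage I: Drug A 12/13 = 92.3%, Compound 2 19/25 = 76.0% → Drug A
Stage IV: Drug A 71/244 = 29.1%, Compound 2 54/234 = 23.1% → Drug A
Stage III: Drug A 48/95 = 50.5%, Compound 2 37/85 = 43.5% → Drug A
Stage II: Drug A 29/50 = 58.0%, Compound 2 25/53 = 47.2% → Drug A
Overall: Drug A 160/402 = 39.8%, Compound 2 135/397 = 34.0% → Drug A
Drug A wins overall and in every disease group — no reversal.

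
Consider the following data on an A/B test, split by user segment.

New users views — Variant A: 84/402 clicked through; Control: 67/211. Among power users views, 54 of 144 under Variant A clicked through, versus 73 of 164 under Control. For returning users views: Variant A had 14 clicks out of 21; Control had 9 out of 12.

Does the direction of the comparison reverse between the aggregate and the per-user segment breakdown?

New users: Variant A 84/402 = 20.9%, Control 67/211 = 31.8% → Control
Power users: Variant A 54/144 = 37.5%, Control 73/164 = 44.5% → Control
Returning users: Variant A 14/21 = 66.7%, Control 9/12 = 75.0% → Control
Overall: Variant A 152/567 = 26.8%, Control 149/387 = 38.5% → Control
Control wins overall and in every user group — no reversal.

No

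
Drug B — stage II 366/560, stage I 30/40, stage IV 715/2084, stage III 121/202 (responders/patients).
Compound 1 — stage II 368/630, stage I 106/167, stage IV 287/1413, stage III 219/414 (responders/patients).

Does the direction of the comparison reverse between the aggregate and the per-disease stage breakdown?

No

Stage II: Drug B 366/560 = 65.4%, Compound 1 368/630 = 58.4% → Drug B
Stage I: Drug B 30/40 = 75.0%, Compound 1 106/167 = 63.5% → Drug B
Stage IV: Drug B 715/2084 = 34.3%, Compound 1 287/1413 = 20.3% → Drug B
Stage III: Drug B 121/202 = 59.9%, Compound 1 219/414 = 52.9% → Drug B
Overall: Drug B 1232/2886 = 42.7%, Compound 1 980/2624 = 37.3% → Drug B
Drug B wins overall and in every disease group — no reversal.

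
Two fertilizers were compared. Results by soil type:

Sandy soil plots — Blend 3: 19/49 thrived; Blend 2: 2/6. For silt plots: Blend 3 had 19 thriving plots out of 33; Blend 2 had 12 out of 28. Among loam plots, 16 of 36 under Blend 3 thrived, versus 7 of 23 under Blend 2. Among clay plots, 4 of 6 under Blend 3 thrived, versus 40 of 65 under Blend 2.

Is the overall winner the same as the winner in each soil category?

Sandy soil: Blend 3 19/49 = 38.8%, Blend 2 2/6 = 33.3% → Blend 3
Silt: Blend 3 19/33 = 57.6%, Blend 2 12/28 = 42.9% → Blend 3
Loam: Blend 3 16/36 = 44.4%, Blend 2 7/23 = 30.4% → Blend 3
Clay: Blend 3 4/6 = 66.7%, Blend 2 40/65 = 61.5% → Blend 3
Overall: Blend 3 58/124 = 46.8%, Blend 2 61/122 = 50.0% → Blend 2
Blend 3 wins each soil group but Blend 2 wins overall — the comparison reverses. Blend 3's plots skew toward sandy soil, which has a lower base rate.

No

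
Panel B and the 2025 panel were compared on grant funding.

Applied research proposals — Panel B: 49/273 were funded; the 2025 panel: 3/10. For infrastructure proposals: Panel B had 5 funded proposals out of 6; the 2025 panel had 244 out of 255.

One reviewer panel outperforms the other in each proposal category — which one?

the 2025 panel

Applied research: Panel B 49/273 = 17.9%, the 2025 panel 3/10 = 30.0% → the 2025 panel
Infrastructure: Panel B 5/6 = 83.3%, the 2025 panel 244/255 = 95.7% → the 2025 panel
The 2025 panel has the higher rate in both groups.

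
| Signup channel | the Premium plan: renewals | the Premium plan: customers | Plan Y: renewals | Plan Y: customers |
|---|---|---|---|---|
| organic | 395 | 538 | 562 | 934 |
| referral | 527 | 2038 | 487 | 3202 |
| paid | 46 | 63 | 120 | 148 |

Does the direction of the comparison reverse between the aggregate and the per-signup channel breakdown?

No

Organic: the Premium plan 395/538 = 73.4%, Plan Y 562/934 = 60.2% → the Premium plan
Referral: the Premium plan 527/2038 = 25.9%, Plan Y 487/3202 = 15.2% → the Premium plan
Paid: the Premium plan 46/63 = 73.0%, Plan Y 120/148 = 81.1% → Plan Y
Overall: the Premium plan 968/2639 = 36.7%, Plan Y 1169/4284 = 27.3% → the Premium plan
Neither sweeps: the Premium plan wins 2 of 3 groups, Plan Y wins 1. The Premium plan wins overall but not every group — no Simpson reversal.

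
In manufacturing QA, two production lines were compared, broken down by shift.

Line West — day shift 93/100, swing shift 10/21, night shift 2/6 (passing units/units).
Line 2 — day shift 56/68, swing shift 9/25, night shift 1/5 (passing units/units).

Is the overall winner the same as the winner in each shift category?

Day shift: Line West 93/100 = 93.0%, Line 2 56/68 = 82.4% → Line West
Swing shift: Line West 10/21 = 47.6%, Line 2 9/25 = 36.0% → Line West
Night shift: Line West 2/6 = 33.3%, Line 2 1/5 = 20.0% → Line West
Overall: Line West 105/127 = 82.7%, Line 2 66/98 = 67.3% → Line West
Line West wins overall and in every shift group — no reversal.

Yes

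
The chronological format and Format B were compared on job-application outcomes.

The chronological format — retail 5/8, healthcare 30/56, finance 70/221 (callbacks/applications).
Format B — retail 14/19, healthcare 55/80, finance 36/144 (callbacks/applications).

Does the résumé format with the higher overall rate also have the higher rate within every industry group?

No

Retail: the chronological format 5/8 = 62.5%, Format B 14/19 = 73.7% → Format B
Healthcare: the chronological format 30/56 = 53.6%, Format B 55/80 = 68.8% → Format B
Finance: the chronological format 70/221 = 31.7%, Format B 36/144 = 25.0% → the chronological format
Overall: the chronological format 105/285 = 36.8%, Format B 105/243 = 43.2% → Format B
Neither sweeps: the chronological format wins 1 of 3 groups, Format B wins 2. Format B wins overall but not every group — no Simpson reversal.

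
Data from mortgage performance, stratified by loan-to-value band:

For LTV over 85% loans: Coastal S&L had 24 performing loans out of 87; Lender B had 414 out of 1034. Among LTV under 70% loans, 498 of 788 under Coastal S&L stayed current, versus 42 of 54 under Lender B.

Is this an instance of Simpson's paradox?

Yes

LTV over 85%: Coastal S&L 24/87 = 27.6%, Lender B 414/1034 = 40.0% → Lender B
LTV under 70%: Coastal S&L 498/788 = 63.2%, Lender B 42/54 = 77.8% → Lender B
Overall: Coastal S&L 522/875 = 59.7%, Lender B 456/1088 = 41.9% → Coastal S&L
Lender B wins each loan-to-value group but Coastal S&L wins overall — the comparison reverses. Lender B's loans skew toward LTV over 85%, which has a lower base rate.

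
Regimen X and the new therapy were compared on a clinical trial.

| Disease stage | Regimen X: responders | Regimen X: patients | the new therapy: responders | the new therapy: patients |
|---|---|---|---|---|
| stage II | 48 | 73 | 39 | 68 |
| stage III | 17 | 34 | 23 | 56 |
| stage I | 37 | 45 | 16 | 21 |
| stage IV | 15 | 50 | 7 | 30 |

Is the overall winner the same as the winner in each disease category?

Yes

Stage II: Regimen X 48/73 = 65.8%, the new therapy 39/68 = 57.4% → Regimen X
Stage III: Regimen X 17/34 = 50.0%, the new therapy 23/56 = 41.1% → Regimen X
Stage I: Regimen X 37/45 = 82.2%, the new therapy 16/21 = 76.2% → Regimen X
Stage IV: Regimen X 15/50 = 30.0%, the new therapy 7/30 = 23.3% → Regimen X
Overall: Regimen X 117/202 = 57.9%, the new therapy 85/175 = 48.6% → Regimen X
Regimen X wins overall and in every disease group — no reversal.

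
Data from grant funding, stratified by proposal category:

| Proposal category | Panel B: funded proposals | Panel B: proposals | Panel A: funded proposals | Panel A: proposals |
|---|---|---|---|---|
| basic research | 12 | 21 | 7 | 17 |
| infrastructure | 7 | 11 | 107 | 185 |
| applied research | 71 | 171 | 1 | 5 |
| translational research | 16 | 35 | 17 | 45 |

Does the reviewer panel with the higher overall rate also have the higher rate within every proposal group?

No

Basic research: Panel B 12/21 = 57.1%, Panel A 7/17 = 41.2% → Panel B
Infrastructure: Panel B 7/11 = 63.6%, Panel A 107/185 = 57.8% → Panel B
Applied research: Panel B 71/171 = 41.5%, Panel A 1/5 = 20.0% → Panel B
Translational research: Panel B 16/35 = 45.7%, Panel A 17/45 = 37.8% → Panel B
Overall: Panel B 106/238 = 44.5%, Panel A 132/252 = 52.4% → Panel A
Panel B wins each proposal group but Panel A wins overall — the comparison reverses. Panel B's proposals skew toward applied research, which has a lower base rate.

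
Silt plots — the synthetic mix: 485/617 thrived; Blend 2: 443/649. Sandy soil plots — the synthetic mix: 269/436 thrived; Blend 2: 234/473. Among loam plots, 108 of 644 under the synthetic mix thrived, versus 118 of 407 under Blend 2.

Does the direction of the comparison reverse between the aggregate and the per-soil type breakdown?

No

Silt: the synthetic mix 485/617 = 78.6%, Blend 2 443/649 = 68.3% → the synthetic mix
Sandy soil: the synthetic mix 269/436 = 61.7%, Blend 2 234/473 = 49.5% → the synthetic mix
Loam: the synthetic mix 108/644 = 16.8%, Blend 2 118/407 = 29.0% → Blend 2
Overall: the synthetic mix 862/1697 = 50.8%, Blend 2 795/1529 = 52.0% → Blend 2
Neither sweeps: the synthetic mix wins 2 of 3 groups, Blend 2 wins 1. Blend 2 wins overall but not every group — no Simpson reversal.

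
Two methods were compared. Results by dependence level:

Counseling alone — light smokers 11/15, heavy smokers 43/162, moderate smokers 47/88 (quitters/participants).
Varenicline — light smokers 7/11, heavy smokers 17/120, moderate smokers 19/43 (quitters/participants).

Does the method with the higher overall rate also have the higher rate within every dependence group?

Light smokers: counseling alone 11/15 = 73.3%, varenicline 7/11 = 63.6% → counseling alone
Heavy smokers: counseling alone 43/162 = 26.5%, varenicline 17/120 = 14.2% → counseling alone
Moderate smokers: counseling alone 47/88 = 53.4%, varenicline 19/43 = 44.2% → counseling alone
Overall: counseling alone 101/265 = 38.1%, varenicline 43/174 = 24.7% → counseling alone
Counseling alone wins overall and in every dependence group — no reversal.

Yes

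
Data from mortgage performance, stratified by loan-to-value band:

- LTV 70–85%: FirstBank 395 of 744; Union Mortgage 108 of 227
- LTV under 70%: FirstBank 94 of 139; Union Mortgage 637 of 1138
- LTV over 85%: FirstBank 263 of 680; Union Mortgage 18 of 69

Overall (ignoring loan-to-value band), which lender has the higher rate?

LTV 70–85%: FirstBank 395/744 = 53.1%, Union Mortgage 108/227 = 47.6% → FirstBank
LTV under 70%: FirstBank 94/139 = 67.6%, Union Mortgage 637/1138 = 56.0% → FirstBank
LTV over 85%: FirstBank 263/680 = 38.7%, Union Mortgage 18/69 = 26.1% → FirstBank
Overall: FirstBank 752/1563 = 48.1%, Union Mortgage 763/1434 = 53.2% → Union Mortgage
(FirstBank wins every loan-to-value group but Union Mortgage wins overall — FirstBank's loans skew toward the low-rate LTV over 85% group.)

Union Mortgage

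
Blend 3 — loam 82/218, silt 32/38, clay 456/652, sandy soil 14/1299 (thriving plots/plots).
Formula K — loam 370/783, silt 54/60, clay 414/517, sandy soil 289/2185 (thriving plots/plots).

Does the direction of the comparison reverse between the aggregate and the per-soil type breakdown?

No

Loam: Blend 3 82/218 = 37.6%, Formula K 370/783 = 47.3% → Formula K
Silt: Blend 3 32/38 = 84.2%, Formula K 54/60 = 90.0% → Formula K
Clay: Blend 3 456/652 = 69.9%, Formula K 414/517 = 80.1% → Formula K
Sandy soil: Blend 3 14/1299 = 1.1%, Formula K 289/2185 = 13.2% → Formula K
Overall: Blend 3 584/2207 = 26.5%, Formula K 1127/3545 = 31.8% → Formula K
Formula K wins overall and in every soil group — no reversal.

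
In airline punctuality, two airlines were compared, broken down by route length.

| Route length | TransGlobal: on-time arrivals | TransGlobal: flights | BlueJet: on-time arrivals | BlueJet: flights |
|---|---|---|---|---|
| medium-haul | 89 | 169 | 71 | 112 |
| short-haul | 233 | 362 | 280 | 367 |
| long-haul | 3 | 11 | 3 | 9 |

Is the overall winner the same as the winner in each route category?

Medium-haul: TransGlobal 89/169 = 52.7%, BlueJet 71/112 = 63.4% → BlueJet
Short-haul: TransGlobal 233/362 = 64.4%, BlueJet 280/367 = 76.3% → BlueJet
Long-haul: TransGlobal 3/11 = 27.3%, BlueJet 3/9 = 33.3% → BlueJet
Overall: TransGlobal 325/542 = 60.0%, BlueJet 354/488 = 72.5% → BlueJet
BlueJet wins overall and in every route group — no reversal.

Yes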